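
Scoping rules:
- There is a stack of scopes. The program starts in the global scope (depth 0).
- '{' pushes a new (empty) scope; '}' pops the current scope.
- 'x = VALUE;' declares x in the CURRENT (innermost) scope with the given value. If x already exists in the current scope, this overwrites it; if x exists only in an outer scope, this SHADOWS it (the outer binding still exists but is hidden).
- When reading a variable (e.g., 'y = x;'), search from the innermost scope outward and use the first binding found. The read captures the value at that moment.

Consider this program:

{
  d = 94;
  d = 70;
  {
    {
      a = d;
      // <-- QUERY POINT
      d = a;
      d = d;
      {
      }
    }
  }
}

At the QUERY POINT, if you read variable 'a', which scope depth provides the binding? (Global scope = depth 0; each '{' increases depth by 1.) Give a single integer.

Step 1: enter scope (depth=1)
Step 2: declare d=94 at depth 1
Step 3: declare d=70 at depth 1
Step 4: enter scope (depth=2)
Step 5: enter scope (depth=3)
Step 6: declare a=(read d)=70 at depth 3
Visible at query point: a=70 d=70

Answer: 3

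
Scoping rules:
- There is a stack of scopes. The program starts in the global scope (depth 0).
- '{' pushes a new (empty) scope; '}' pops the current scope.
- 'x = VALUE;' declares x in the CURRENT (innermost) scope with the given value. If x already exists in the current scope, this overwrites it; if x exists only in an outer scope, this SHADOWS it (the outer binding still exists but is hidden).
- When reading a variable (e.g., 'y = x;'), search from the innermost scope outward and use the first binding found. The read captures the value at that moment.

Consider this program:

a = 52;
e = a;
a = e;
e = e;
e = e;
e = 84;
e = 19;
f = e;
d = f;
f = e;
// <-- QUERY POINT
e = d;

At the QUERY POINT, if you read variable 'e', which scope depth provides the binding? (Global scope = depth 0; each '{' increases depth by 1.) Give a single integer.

Answer: 0

Derivation:
Step 1: declare a=52 at depth 0
Step 2: declare e=(read a)=52 at depth 0
Step 3: declare a=(read e)=52 at depth 0
Step 4: declare e=(read e)=52 at depth 0
Step 5: declare e=(read e)=52 at depth 0
Step 6: declare e=84 at depth 0
Step 7: declare e=19 at depth 0
Step 8: declare f=(read e)=19 at depth 0
Step 9: declare d=(read f)=19 at depth 0
Step 10: declare f=(read e)=19 at depth 0
Visible at query point: a=52 d=19 e=19 f=19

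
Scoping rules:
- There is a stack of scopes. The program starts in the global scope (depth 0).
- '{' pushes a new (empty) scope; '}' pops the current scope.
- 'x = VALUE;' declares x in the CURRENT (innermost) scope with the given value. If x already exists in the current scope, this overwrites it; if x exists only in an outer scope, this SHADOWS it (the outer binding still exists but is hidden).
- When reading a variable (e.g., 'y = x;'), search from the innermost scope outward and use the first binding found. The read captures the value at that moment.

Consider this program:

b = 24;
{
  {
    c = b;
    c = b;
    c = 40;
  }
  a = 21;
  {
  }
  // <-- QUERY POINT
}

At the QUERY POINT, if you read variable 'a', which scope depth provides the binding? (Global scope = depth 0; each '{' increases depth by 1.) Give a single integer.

Step 1: declare b=24 at depth 0
Step 2: enter scope (depth=1)
Step 3: enter scope (depth=2)
Step 4: declare c=(read b)=24 at depth 2
Step 5: declare c=(read b)=24 at depth 2
Step 6: declare c=40 at depth 2
Step 7: exit scope (depth=1)
Step 8: declare a=21 at depth 1
Step 9: enter scope (depth=2)
Step 10: exit scope (depth=1)
Visible at query point: a=21 b=24

Answer: 1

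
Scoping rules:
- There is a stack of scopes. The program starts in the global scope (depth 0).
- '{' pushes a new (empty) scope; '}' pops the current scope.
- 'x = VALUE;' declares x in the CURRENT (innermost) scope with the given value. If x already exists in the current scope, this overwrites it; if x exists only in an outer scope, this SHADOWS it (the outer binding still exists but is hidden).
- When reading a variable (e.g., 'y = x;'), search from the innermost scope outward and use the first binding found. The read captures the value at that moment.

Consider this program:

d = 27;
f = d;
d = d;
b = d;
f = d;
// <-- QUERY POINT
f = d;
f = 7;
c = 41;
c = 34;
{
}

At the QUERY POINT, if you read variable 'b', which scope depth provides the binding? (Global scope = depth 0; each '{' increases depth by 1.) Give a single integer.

Answer: 0

Derivation:
Step 1: declare d=27 at depth 0
Step 2: declare f=(read d)=27 at depth 0
Step 3: declare d=(read d)=27 at depth 0
Step 4: declare b=(read d)=27 at depth 0
Step 5: declare f=(read d)=27 at depth 0
Visible at query point: b=27 d=27 f=27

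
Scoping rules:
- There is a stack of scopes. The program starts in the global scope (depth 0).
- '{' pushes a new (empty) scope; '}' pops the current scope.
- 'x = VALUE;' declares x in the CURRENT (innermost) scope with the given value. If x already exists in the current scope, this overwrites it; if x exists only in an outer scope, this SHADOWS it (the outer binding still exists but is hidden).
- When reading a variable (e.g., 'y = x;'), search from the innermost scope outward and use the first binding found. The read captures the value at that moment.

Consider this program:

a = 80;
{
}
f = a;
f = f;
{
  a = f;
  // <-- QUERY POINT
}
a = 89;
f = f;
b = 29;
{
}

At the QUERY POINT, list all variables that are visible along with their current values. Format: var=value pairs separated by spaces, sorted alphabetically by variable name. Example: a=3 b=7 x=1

Step 1: declare a=80 at depth 0
Step 2: enter scope (depth=1)
Step 3: exit scope (depth=0)
Step 4: declare f=(read a)=80 at depth 0
Step 5: declare f=(read f)=80 at depth 0
Step 6: enter scope (depth=1)
Step 7: declare a=(read f)=80 at depth 1
Visible at query point: a=80 f=80

Answer: a=80 f=80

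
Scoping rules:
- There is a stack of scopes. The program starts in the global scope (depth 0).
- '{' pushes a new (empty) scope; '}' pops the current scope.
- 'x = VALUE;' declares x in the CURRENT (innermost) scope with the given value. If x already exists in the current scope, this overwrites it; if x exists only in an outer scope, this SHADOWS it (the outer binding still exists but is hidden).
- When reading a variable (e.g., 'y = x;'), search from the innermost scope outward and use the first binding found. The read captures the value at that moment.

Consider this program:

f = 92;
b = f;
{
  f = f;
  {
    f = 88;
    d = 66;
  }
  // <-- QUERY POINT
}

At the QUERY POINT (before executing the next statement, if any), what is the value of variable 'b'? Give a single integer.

Answer: 92

Derivation:
Step 1: declare f=92 at depth 0
Step 2: declare b=(read f)=92 at depth 0
Step 3: enter scope (depth=1)
Step 4: declare f=(read f)=92 at depth 1
Step 5: enter scope (depth=2)
Step 6: declare f=88 at depth 2
Step 7: declare d=66 at depth 2
Step 8: exit scope (depth=1)
Visible at query point: b=92 f=92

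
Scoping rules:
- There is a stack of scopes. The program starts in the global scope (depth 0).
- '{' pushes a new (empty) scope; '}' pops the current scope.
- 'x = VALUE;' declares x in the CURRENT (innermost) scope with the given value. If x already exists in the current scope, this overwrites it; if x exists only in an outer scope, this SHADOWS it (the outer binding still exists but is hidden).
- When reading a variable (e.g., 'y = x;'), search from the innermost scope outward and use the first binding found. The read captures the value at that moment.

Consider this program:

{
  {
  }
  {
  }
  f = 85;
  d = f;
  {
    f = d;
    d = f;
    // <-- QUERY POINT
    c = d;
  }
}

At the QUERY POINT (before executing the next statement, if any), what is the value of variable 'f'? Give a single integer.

Answer: 85

Derivation:
Step 1: enter scope (depth=1)
Step 2: enter scope (depth=2)
Step 3: exit scope (depth=1)
Step 4: enter scope (depth=2)
Step 5: exit scope (depth=1)
Step 6: declare f=85 at depth 1
Step 7: declare d=(read f)=85 at depth 1
Step 8: enter scope (depth=2)
Step 9: declare f=(read d)=85 at depth 2
Step 10: declare d=(read f)=85 at depth 2
Visible at query point: d=85 f=85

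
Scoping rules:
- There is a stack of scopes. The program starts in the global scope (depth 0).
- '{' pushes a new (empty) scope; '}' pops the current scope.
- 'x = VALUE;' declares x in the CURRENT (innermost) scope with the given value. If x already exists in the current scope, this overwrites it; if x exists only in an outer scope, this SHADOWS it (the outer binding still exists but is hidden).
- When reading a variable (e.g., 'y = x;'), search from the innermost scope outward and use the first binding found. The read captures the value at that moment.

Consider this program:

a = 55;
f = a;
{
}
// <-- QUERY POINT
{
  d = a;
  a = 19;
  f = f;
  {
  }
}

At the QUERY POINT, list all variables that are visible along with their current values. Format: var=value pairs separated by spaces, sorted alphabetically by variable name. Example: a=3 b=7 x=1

Step 1: declare a=55 at depth 0
Step 2: declare f=(read a)=55 at depth 0
Step 3: enter scope (depth=1)
Step 4: exit scope (depth=0)
Visible at query point: a=55 f=55

Answer: a=55 f=55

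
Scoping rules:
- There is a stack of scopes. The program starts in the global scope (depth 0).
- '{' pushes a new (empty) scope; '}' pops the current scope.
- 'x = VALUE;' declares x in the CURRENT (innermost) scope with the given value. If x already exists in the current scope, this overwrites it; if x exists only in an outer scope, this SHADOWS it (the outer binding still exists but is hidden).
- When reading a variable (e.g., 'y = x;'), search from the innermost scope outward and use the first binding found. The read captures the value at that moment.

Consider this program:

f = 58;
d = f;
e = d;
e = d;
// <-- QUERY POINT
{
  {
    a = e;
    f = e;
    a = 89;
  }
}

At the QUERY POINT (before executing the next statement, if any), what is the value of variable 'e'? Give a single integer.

Step 1: declare f=58 at depth 0
Step 2: declare d=(read f)=58 at depth 0
Step 3: declare e=(read d)=58 at depth 0
Step 4: declare e=(read d)=58 at depth 0
Visible at query point: d=58 e=58 f=58

Answer: 58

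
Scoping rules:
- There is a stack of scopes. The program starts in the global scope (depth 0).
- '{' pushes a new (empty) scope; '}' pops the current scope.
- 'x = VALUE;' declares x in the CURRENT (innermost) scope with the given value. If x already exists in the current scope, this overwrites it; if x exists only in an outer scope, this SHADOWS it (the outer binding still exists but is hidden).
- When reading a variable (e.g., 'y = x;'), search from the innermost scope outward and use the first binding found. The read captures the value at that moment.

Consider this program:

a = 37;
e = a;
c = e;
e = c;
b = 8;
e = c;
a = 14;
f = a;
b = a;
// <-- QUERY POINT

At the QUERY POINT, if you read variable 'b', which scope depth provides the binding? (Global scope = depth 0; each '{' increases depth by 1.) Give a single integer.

Answer: 0

Derivation:
Step 1: declare a=37 at depth 0
Step 2: declare e=(read a)=37 at depth 0
Step 3: declare c=(read e)=37 at depth 0
Step 4: declare e=(read c)=37 at depth 0
Step 5: declare b=8 at depth 0
Step 6: declare e=(read c)=37 at depth 0
Step 7: declare a=14 at depth 0
Step 8: declare f=(read a)=14 at depth 0
Step 9: declare b=(read a)=14 at depth 0
Visible at query point: a=14 b=14 c=37 e=37 f=14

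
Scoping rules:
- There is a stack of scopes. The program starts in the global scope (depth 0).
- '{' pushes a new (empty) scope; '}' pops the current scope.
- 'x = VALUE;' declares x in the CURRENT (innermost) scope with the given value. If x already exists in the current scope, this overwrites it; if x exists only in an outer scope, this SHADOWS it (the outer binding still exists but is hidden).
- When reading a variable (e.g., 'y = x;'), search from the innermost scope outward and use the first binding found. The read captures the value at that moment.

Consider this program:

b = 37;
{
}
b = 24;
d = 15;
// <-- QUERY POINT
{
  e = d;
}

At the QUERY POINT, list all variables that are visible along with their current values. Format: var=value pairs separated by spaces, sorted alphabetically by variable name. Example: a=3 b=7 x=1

Answer: b=24 d=15

Derivation:
Step 1: declare b=37 at depth 0
Step 2: enter scope (depth=1)
Step 3: exit scope (depth=0)
Step 4: declare b=24 at depth 0
Step 5: declare d=15 at depth 0
Visible at query point: b=24 d=15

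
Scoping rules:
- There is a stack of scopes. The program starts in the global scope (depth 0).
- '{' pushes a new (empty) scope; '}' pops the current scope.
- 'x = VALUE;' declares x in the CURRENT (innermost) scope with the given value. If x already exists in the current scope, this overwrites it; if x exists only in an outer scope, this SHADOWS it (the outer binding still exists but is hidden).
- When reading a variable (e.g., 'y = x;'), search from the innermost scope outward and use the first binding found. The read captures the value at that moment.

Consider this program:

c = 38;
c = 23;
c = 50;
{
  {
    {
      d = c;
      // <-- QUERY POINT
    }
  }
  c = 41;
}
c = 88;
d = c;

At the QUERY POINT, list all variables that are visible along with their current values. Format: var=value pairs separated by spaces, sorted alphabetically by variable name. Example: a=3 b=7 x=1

Answer: c=50 d=50

Derivation:
Step 1: declare c=38 at depth 0
Step 2: declare c=23 at depth 0
Step 3: declare c=50 at depth 0
Step 4: enter scope (depth=1)
Step 5: enter scope (depth=2)
Step 6: enter scope (depth=3)
Step 7: declare d=(read c)=50 at depth 3
Visible at query point: c=50 d=50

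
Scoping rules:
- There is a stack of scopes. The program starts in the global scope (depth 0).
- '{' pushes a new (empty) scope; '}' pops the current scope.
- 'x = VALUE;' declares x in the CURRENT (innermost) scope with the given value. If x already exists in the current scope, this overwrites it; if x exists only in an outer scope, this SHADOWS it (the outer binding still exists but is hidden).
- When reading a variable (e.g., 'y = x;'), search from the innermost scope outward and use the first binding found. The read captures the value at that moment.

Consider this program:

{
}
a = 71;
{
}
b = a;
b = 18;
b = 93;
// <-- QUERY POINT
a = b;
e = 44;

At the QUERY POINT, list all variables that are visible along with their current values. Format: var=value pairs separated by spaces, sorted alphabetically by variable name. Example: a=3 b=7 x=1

Step 1: enter scope (depth=1)
Step 2: exit scope (depth=0)
Step 3: declare a=71 at depth 0
Step 4: enter scope (depth=1)
Step 5: exit scope (depth=0)
Step 6: declare b=(read a)=71 at depth 0
Step 7: declare b=18 at depth 0
Step 8: declare b=93 at depth 0
Visible at query point: a=71 b=93

Answer: a=71 b=93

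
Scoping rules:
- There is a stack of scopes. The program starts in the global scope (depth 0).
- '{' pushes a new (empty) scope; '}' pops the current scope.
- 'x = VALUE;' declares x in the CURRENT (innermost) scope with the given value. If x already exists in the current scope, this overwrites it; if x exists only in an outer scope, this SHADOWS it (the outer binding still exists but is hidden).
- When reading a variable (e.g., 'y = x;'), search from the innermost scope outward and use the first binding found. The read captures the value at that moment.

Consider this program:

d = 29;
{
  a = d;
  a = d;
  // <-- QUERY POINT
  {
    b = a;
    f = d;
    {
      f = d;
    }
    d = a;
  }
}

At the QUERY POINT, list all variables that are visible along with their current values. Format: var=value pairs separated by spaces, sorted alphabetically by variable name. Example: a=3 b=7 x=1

Step 1: declare d=29 at depth 0
Step 2: enter scope (depth=1)
Step 3: declare a=(read d)=29 at depth 1
Step 4: declare a=(read d)=29 at depth 1
Visible at query point: a=29 d=29

Answer: a=29 d=29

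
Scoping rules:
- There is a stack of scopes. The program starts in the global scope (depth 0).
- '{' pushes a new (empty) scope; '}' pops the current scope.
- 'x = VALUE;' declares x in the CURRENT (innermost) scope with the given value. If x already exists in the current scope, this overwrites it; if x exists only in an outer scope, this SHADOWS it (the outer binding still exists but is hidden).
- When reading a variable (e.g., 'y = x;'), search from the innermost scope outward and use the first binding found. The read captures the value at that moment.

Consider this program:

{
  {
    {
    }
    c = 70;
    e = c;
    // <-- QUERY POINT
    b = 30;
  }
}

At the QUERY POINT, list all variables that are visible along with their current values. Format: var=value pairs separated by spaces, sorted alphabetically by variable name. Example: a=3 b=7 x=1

Step 1: enter scope (depth=1)
Step 2: enter scope (depth=2)
Step 3: enter scope (depth=3)
Step 4: exit scope (depth=2)
Step 5: declare c=70 at depth 2
Step 6: declare e=(read c)=70 at depth 2
Visible at query point: c=70 e=70

Answer: c=70 e=70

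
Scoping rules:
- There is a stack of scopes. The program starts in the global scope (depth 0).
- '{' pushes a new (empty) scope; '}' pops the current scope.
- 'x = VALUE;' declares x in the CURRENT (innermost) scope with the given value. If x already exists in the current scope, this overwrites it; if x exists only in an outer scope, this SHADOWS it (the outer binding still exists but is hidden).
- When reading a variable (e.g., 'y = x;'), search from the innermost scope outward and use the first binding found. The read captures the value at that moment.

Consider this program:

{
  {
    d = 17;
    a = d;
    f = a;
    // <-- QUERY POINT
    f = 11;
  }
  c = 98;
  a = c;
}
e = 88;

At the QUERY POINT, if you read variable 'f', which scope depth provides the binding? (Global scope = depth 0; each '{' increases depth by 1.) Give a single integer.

Answer: 2

Derivation:
Step 1: enter scope (depth=1)
Step 2: enter scope (depth=2)
Step 3: declare d=17 at depth 2
Step 4: declare a=(read d)=17 at depth 2
Step 5: declare f=(read a)=17 at depth 2
Visible at query point: a=17 d=17 f=17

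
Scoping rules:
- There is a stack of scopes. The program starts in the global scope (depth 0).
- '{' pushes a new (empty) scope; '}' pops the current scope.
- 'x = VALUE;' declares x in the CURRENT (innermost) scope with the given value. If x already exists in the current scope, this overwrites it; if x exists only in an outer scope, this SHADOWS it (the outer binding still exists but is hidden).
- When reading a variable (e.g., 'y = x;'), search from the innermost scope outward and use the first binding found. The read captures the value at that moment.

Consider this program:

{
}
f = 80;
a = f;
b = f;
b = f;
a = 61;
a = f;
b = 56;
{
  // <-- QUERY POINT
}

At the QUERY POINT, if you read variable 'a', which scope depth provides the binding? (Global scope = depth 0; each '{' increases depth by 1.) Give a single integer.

Step 1: enter scope (depth=1)
Step 2: exit scope (depth=0)
Step 3: declare f=80 at depth 0
Step 4: declare a=(read f)=80 at depth 0
Step 5: declare b=(read f)=80 at depth 0
Step 6: declare b=(read f)=80 at depth 0
Step 7: declare a=61 at depth 0
Step 8: declare a=(read f)=80 at depth 0
Step 9: declare b=56 at depth 0
Step 10: enter scope (depth=1)
Visible at query point: a=80 b=56 f=80

Answer: 0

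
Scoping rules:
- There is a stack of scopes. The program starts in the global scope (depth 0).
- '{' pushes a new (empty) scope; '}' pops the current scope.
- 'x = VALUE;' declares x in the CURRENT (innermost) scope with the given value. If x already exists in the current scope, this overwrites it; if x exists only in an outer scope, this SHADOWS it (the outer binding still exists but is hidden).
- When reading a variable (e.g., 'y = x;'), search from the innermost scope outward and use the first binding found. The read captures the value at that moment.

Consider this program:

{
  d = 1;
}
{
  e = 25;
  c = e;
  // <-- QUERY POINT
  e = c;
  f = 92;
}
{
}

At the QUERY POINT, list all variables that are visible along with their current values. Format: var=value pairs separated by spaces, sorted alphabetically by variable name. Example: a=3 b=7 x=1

Answer: c=25 e=25

Derivation:
Step 1: enter scope (depth=1)
Step 2: declare d=1 at depth 1
Step 3: exit scope (depth=0)
Step 4: enter scope (depth=1)
Step 5: declare e=25 at depth 1
Step 6: declare c=(read e)=25 at depth 1
Visible at query point: c=25 e=25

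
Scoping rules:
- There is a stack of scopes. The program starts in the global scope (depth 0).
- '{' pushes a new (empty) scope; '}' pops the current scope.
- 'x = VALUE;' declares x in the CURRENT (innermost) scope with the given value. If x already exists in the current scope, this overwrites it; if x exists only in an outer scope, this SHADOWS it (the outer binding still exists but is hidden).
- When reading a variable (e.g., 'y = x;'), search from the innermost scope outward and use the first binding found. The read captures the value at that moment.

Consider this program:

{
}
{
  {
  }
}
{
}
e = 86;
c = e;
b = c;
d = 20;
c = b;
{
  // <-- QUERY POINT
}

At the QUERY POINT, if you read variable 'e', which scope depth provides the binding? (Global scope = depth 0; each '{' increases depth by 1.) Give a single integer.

Answer: 0

Derivation:
Step 1: enter scope (depth=1)
Step 2: exit scope (depth=0)
Step 3: enter scope (depth=1)
Step 4: enter scope (depth=2)
Step 5: exit scope (depth=1)
Step 6: exit scope (depth=0)
Step 7: enter scope (depth=1)
Step 8: exit scope (depth=0)
Step 9: declare e=86 at depth 0
Step 10: declare c=(read e)=86 at depth 0
Step 11: declare b=(read c)=86 at depth 0
Step 12: declare d=20 at depth 0
Step 13: declare c=(read b)=86 at depth 0
Step 14: enter scope (depth=1)
Visible at query point: b=86 c=86 d=20 e=86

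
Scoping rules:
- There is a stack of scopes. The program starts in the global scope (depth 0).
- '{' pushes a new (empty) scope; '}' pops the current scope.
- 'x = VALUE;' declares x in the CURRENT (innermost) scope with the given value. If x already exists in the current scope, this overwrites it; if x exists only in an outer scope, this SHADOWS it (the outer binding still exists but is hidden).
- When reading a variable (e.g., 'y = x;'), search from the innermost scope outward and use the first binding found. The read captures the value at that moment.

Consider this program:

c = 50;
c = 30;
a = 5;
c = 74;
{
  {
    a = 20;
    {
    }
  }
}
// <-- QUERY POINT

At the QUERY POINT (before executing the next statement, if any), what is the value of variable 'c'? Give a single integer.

Answer: 74

Derivation:
Step 1: declare c=50 at depth 0
Step 2: declare c=30 at depth 0
Step 3: declare a=5 at depth 0
Step 4: declare c=74 at depth 0
Step 5: enter scope (depth=1)
Step 6: enter scope (depth=2)
Step 7: declare a=20 at depth 2
Step 8: enter scope (depth=3)
Step 9: exit scope (depth=2)
Step 10: exit scope (depth=1)
Step 11: exit scope (depth=0)
Visible at query point: a=5 c=74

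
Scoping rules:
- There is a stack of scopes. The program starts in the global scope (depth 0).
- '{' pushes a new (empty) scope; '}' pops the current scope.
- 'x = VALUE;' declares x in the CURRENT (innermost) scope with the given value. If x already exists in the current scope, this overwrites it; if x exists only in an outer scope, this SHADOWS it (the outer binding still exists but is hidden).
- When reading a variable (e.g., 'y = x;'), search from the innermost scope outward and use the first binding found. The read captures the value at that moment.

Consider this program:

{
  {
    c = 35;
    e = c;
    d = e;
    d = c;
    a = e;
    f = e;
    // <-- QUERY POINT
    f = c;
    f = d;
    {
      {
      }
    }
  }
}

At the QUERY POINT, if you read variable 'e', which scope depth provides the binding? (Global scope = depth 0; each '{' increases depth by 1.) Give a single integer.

Step 1: enter scope (depth=1)
Step 2: enter scope (depth=2)
Step 3: declare c=35 at depth 2
Step 4: declare e=(read c)=35 at depth 2
Step 5: declare d=(read e)=35 at depth 2
Step 6: declare d=(read c)=35 at depth 2
Step 7: declare a=(read e)=35 at depth 2
Step 8: declare f=(read e)=35 at depth 2
Visible at query point: a=35 c=35 d=35 e=35 f=35

Answer: 2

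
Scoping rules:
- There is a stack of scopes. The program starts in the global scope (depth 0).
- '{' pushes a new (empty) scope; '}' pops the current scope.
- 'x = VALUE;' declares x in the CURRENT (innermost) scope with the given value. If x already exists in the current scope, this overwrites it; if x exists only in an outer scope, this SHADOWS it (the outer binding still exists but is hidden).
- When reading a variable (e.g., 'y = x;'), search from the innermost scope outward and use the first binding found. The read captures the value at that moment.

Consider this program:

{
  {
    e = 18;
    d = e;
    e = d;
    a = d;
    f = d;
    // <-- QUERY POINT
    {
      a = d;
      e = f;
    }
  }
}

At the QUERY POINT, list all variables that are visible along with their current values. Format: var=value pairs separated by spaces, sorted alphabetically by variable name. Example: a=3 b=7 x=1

Step 1: enter scope (depth=1)
Step 2: enter scope (depth=2)
Step 3: declare e=18 at depth 2
Step 4: declare d=(read e)=18 at depth 2
Step 5: declare e=(read d)=18 at depth 2
Step 6: declare a=(read d)=18 at depth 2
Step 7: declare f=(read d)=18 at depth 2
Visible at query point: a=18 d=18 e=18 f=18

Answer: a=18 d=18 e=18 f=18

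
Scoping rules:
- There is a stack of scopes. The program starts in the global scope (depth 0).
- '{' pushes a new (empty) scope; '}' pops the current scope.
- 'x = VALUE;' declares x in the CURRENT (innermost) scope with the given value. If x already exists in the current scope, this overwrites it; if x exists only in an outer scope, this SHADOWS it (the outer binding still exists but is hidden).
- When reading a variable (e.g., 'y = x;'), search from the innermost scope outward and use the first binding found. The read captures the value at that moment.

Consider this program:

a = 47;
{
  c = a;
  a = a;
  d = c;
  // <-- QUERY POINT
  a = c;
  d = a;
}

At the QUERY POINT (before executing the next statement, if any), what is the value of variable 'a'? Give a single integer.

Step 1: declare a=47 at depth 0
Step 2: enter scope (depth=1)
Step 3: declare c=(read a)=47 at depth 1
Step 4: declare a=(read a)=47 at depth 1
Step 5: declare d=(read c)=47 at depth 1
Visible at query point: a=47 c=47 d=47

Answer: 47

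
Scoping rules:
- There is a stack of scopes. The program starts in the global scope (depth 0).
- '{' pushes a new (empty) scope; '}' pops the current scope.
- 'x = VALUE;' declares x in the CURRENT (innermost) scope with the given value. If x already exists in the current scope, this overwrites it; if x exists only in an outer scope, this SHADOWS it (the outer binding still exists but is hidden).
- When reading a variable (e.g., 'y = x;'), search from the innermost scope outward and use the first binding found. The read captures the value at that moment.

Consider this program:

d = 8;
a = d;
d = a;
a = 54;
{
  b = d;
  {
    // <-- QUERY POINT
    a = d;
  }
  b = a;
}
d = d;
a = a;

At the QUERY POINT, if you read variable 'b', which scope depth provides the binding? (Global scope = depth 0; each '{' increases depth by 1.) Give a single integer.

Answer: 1

Derivation:
Step 1: declare d=8 at depth 0
Step 2: declare a=(read d)=8 at depth 0
Step 3: declare d=(read a)=8 at depth 0
Step 4: declare a=54 at depth 0
Step 5: enter scope (depth=1)
Step 6: declare b=(read d)=8 at depth 1
Step 7: enter scope (depth=2)
Visible at query point: a=54 b=8 d=8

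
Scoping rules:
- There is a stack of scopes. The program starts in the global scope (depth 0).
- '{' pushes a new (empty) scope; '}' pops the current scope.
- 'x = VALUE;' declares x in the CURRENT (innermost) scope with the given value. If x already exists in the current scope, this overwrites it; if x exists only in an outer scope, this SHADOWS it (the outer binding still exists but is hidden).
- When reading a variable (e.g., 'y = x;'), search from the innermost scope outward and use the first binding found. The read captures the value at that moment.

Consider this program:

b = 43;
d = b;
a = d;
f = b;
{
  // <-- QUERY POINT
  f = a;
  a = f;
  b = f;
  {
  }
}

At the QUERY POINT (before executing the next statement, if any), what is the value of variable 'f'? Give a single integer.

Answer: 43

Derivation:
Step 1: declare b=43 at depth 0
Step 2: declare d=(read b)=43 at depth 0
Step 3: declare a=(read d)=43 at depth 0
Step 4: declare f=(read b)=43 at depth 0
Step 5: enter scope (depth=1)
Visible at query point: a=43 b=43 d=43 f=43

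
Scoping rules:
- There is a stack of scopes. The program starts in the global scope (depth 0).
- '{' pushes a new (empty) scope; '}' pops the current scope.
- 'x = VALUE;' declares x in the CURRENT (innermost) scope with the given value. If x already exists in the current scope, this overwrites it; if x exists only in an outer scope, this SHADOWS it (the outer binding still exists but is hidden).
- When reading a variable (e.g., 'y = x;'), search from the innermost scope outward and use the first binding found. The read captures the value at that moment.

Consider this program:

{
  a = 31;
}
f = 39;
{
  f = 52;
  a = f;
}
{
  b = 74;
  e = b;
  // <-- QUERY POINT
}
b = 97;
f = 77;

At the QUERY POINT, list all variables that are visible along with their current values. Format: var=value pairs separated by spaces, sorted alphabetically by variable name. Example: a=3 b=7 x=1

Step 1: enter scope (depth=1)
Step 2: declare a=31 at depth 1
Step 3: exit scope (depth=0)
Step 4: declare f=39 at depth 0
Step 5: enter scope (depth=1)
Step 6: declare f=52 at depth 1
Step 7: declare a=(read f)=52 at depth 1
Step 8: exit scope (depth=0)
Step 9: enter scope (depth=1)
Step 10: declare b=74 at depth 1
Step 11: declare e=(read b)=74 at depth 1
Visible at query point: b=74 e=74 f=39

Answer: b=74 e=74 f=39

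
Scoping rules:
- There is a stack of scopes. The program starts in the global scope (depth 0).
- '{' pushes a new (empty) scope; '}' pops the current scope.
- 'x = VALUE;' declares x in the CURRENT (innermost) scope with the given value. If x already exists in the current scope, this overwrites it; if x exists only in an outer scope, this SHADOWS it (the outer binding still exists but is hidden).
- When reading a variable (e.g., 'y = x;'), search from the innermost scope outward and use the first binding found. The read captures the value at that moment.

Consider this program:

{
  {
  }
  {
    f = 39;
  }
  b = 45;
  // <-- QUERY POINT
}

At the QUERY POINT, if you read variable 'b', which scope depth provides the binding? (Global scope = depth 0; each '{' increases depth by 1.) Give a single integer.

Answer: 1

Derivation:
Step 1: enter scope (depth=1)
Step 2: enter scope (depth=2)
Step 3: exit scope (depth=1)
Step 4: enter scope (depth=2)
Step 5: declare f=39 at depth 2
Step 6: exit scope (depth=1)
Step 7: declare b=45 at depth 1
Visible at query point: b=45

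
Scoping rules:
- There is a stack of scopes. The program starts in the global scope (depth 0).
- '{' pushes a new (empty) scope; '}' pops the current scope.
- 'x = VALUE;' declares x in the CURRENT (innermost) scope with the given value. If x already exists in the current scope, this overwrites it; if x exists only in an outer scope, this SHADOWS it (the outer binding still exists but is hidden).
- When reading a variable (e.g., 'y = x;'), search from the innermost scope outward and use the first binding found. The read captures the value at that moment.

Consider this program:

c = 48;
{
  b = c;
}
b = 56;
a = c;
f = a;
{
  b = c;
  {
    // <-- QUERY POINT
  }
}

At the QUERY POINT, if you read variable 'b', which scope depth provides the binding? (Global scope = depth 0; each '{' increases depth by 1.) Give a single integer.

Answer: 1

Derivation:
Step 1: declare c=48 at depth 0
Step 2: enter scope (depth=1)
Step 3: declare b=(read c)=48 at depth 1
Step 4: exit scope (depth=0)
Step 5: declare b=56 at depth 0
Step 6: declare a=(read c)=48 at depth 0
Step 7: declare f=(read a)=48 at depth 0
Step 8: enter scope (depth=1)
Step 9: declare b=(read c)=48 at depth 1
Step 10: enter scope (depth=2)
Visible at query point: a=48 b=48 c=48 f=48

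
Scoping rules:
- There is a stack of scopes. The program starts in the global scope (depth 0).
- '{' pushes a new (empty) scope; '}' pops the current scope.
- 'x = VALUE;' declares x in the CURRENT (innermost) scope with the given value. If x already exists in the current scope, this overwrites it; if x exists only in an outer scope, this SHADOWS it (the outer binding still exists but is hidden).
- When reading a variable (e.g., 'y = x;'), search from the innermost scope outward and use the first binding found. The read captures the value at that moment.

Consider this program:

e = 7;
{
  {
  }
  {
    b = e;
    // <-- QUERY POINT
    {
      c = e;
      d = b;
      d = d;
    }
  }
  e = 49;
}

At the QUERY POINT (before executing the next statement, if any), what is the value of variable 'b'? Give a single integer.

Answer: 7

Derivation:
Step 1: declare e=7 at depth 0
Step 2: enter scope (depth=1)
Step 3: enter scope (depth=2)
Step 4: exit scope (depth=1)
Step 5: enter scope (depth=2)
Step 6: declare b=(read e)=7 at depth 2
Visible at query point: b=7 e=7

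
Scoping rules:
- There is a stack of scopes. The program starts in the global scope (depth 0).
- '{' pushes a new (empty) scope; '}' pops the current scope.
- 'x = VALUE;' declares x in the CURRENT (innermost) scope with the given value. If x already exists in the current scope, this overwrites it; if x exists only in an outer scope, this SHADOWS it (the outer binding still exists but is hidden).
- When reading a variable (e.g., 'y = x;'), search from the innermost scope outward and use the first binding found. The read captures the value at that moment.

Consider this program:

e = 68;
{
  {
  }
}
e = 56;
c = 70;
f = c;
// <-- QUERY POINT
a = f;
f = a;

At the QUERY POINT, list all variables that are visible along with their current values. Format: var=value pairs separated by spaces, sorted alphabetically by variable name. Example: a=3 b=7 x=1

Answer: c=70 e=56 f=70

Derivation:
Step 1: declare e=68 at depth 0
Step 2: enter scope (depth=1)
Step 3: enter scope (depth=2)
Step 4: exit scope (depth=1)
Step 5: exit scope (depth=0)
Step 6: declare e=56 at depth 0
Step 7: declare c=70 at depth 0
Step 8: declare f=(read c)=70 at depth 0
Visible at query point: c=70 e=56 f=70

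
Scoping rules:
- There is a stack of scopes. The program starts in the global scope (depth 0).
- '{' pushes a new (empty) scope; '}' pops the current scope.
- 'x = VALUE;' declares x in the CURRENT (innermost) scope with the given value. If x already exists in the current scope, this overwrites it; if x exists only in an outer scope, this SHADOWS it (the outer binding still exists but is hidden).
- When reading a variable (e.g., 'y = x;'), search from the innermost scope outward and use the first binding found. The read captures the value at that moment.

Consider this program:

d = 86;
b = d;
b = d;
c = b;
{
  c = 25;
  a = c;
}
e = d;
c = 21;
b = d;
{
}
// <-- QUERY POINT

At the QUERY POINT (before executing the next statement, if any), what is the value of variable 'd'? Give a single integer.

Step 1: declare d=86 at depth 0
Step 2: declare b=(read d)=86 at depth 0
Step 3: declare b=(read d)=86 at depth 0
Step 4: declare c=(read b)=86 at depth 0
Step 5: enter scope (depth=1)
Step 6: declare c=25 at depth 1
Step 7: declare a=(read c)=25 at depth 1
Step 8: exit scope (depth=0)
Step 9: declare e=(read d)=86 at depth 0
Step 10: declare c=21 at depth 0
Step 11: declare b=(read d)=86 at depth 0
Step 12: enter scope (depth=1)
Step 13: exit scope (depth=0)
Visible at query point: b=86 c=21 d=86 e=86

Answer: 86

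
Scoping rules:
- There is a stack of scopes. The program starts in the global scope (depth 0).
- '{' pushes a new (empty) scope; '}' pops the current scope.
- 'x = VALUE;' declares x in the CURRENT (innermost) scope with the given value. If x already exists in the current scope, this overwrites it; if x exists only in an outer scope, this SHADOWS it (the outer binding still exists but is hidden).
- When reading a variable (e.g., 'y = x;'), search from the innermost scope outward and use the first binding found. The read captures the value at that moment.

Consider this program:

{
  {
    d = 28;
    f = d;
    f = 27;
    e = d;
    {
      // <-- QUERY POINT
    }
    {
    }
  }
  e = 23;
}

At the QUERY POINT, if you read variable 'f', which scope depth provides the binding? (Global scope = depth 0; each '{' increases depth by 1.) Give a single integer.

Step 1: enter scope (depth=1)
Step 2: enter scope (depth=2)
Step 3: declare d=28 at depth 2
Step 4: declare f=(read d)=28 at depth 2
Step 5: declare f=27 at depth 2
Step 6: declare e=(read d)=28 at depth 2
Step 7: enter scope (depth=3)
Visible at query point: d=28 e=28 f=27

Answer: 2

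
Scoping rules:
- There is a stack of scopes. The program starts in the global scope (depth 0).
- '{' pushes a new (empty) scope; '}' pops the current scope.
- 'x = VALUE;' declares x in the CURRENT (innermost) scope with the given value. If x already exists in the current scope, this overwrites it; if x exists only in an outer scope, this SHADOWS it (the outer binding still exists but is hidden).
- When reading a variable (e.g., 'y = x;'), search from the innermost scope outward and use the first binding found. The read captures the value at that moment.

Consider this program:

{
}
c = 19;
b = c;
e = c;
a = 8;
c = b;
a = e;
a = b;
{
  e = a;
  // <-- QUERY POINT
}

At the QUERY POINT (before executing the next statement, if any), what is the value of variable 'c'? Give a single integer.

Answer: 19

Derivation:
Step 1: enter scope (depth=1)
Step 2: exit scope (depth=0)
Step 3: declare c=19 at depth 0
Step 4: declare b=(read c)=19 at depth 0
Step 5: declare e=(read c)=19 at depth 0
Step 6: declare a=8 at depth 0
Step 7: declare c=(read b)=19 at depth 0
Step 8: declare a=(read e)=19 at depth 0
Step 9: declare a=(read b)=19 at depth 0
Step 10: enter scope (depth=1)
Step 11: declare e=(read a)=19 at depth 1
Visible at query point: a=19 b=19 c=19 e=19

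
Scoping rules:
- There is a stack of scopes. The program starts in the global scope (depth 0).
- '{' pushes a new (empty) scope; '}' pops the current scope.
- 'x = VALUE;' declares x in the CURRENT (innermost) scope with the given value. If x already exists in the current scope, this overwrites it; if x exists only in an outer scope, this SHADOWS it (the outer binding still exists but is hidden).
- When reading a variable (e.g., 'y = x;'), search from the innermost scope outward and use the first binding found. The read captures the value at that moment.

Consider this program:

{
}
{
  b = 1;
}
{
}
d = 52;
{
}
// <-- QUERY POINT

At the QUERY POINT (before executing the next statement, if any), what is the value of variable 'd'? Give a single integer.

Answer: 52

Derivation:
Step 1: enter scope (depth=1)
Step 2: exit scope (depth=0)
Step 3: enter scope (depth=1)
Step 4: declare b=1 at depth 1
Step 5: exit scope (depth=0)
Step 6: enter scope (depth=1)
Step 7: exit scope (depth=0)
Step 8: declare d=52 at depth 0
Step 9: enter scope (depth=1)
Step 10: exit scope (depth=0)
Visible at query point: d=52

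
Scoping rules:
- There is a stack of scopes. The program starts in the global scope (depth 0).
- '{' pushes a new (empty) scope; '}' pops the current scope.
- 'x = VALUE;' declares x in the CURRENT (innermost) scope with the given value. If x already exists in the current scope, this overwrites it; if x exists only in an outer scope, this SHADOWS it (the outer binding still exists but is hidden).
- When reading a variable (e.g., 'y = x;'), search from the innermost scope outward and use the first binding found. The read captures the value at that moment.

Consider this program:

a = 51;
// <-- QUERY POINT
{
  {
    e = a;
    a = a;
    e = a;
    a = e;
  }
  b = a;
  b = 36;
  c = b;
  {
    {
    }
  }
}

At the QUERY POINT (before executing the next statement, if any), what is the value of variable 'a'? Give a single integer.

Answer: 51

Derivation:
Step 1: declare a=51 at depth 0
Visible at query point: a=51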